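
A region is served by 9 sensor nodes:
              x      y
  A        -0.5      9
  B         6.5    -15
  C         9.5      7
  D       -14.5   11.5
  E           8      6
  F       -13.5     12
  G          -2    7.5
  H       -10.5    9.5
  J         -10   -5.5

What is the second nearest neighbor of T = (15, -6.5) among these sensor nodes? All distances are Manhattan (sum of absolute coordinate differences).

d(T,A) = 15.5 + 15.5 = 31
d(T,B) = 8.5 + 8.5 = 17
d(T,C) = 5.5 + 13.5 = 19
d(T,D) = 29.5 + 18 = 47.5
d(T,E) = 7 + 12.5 = 19.5
d(T,F) = 28.5 + 18.5 = 47
d(T,G) = 17 + 14 = 31
d(T,H) = 25.5 + 16 = 41.5
d(T,J) = 25 + 1 = 26
Sorted ascending: B, C, E, … — the second-nearest is C.

C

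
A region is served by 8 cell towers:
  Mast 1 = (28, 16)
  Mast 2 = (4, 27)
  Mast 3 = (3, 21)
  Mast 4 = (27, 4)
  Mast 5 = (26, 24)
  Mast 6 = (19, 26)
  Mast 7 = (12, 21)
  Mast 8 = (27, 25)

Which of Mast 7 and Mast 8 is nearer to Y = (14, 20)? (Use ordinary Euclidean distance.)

Mast 7

Compare squared distances:
d²(Y, Mast 7) = (14−12)² + (20−21)² = 4 + 1 = 5
d²(Y, Mast 8) = (14−27)² + (20−25)² = 169 + 25 = 194
5 < 194, so Mast 7 is closer.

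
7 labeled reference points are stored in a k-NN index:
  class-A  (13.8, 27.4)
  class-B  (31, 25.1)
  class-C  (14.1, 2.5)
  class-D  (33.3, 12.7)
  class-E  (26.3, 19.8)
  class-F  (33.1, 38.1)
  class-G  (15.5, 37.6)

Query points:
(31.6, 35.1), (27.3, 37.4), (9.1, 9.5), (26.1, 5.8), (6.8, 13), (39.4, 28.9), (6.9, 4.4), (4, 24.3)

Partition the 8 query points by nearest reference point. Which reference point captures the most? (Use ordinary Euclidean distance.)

class-C

(31.6, 35.1) — d² to each: class-A:376.13, class-B:100.36, class-C:1369.01, class-D:504.65, class-E:262.18, class-F:11.25, class-G:265.46 → nearest is class-F
(27.3, 37.4) — d² to each: class-A:282.25, class-B:164.98, class-C:1392.25, class-D:646.09, class-E:310.76, class-F:34.13, class-G:139.28 → nearest is class-F
(9.1, 9.5) — d² to each: class-A:342.5, class-B:722.97, class-C:74, class-D:595.88, class-E:401.93, class-F:1393.96, class-G:830.57 → nearest is class-C
(26.1, 5.8) — d² to each: class-A:617.85, class-B:396.5, class-C:154.89, class-D:99.45, class-E:196.04, class-F:1092.29, class-G:1123.6 → nearest is class-D
(6.8, 13) — d² to each: class-A:256.36, class-B:732.05, class-C:163.54, class-D:702.34, class-E:426.49, class-F:1321.7, class-G:680.85 → nearest is class-C
(39.4, 28.9) — d² to each: class-A:657.61, class-B:85, class-C:1337.05, class-D:299.65, class-E:254.42, class-F:124.33, class-G:646.9 → nearest is class-B
(6.9, 4.4) — d² to each: class-A:576.61, class-B:1009.3, class-C:55.45, class-D:765.85, class-E:613.52, class-F:1822.13, class-G:1176.2 → nearest is class-C
(4, 24.3) — d² to each: class-A:105.65, class-B:729.64, class-C:577.25, class-D:993.05, class-E:517.54, class-F:1037.25, class-G:309.14 → nearest is class-A
Tally — class-A:1, class-B:1, class-C:3, class-D:1, class-F:2. class-C captures the most (3).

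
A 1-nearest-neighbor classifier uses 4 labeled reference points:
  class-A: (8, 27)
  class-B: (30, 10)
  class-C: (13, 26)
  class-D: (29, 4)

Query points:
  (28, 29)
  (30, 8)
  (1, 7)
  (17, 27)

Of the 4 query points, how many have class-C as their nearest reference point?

(28, 29) — d² to each: class-A:404, class-B:365, class-C:234, class-D:626 → nearest is class-C
(30, 8) — d² to each: class-A:845, class-B:4, class-C:613, class-D:17 → nearest is class-B
(1, 7) — d² to each: class-A:449, class-B:850, class-C:505, class-D:793 → nearest is class-A
(17, 27) — d² to each: class-A:81, class-B:458, class-C:17, class-D:673 → nearest is class-C
2 of the 4 points have class-C as nearest.

2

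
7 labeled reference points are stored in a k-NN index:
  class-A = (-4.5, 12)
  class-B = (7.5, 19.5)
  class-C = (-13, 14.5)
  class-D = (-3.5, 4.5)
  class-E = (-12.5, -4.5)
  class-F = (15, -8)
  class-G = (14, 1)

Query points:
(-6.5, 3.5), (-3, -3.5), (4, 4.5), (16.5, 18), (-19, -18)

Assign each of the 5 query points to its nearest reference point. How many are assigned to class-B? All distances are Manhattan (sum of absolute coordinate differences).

(-6.5, 3.5) — d to each: class-A:10.5, class-B:30, class-C:17.5, class-D:4, class-E:14, class-F:33, class-G:23 → nearest is class-D
(-3, -3.5) — d to each: class-A:17, class-B:33.5, class-C:28, class-D:8.5, class-E:10.5, class-F:22.5, class-G:21.5 → nearest is class-D
(4, 4.5) — d to each: class-A:16, class-B:18.5, class-C:27, class-D:7.5, class-E:25.5, class-F:23.5, class-G:13.5 → nearest is class-D
(16.5, 18) — d to each: class-A:27, class-B:10.5, class-C:33, class-D:33.5, class-E:51.5, class-F:27.5, class-G:19.5 → nearest is class-B
(-19, -18) — d to each: class-A:44.5, class-B:64, class-C:38.5, class-D:38, class-E:20, class-F:44, class-G:52 → nearest is class-E
1 of the 5 points has class-B as nearest.

1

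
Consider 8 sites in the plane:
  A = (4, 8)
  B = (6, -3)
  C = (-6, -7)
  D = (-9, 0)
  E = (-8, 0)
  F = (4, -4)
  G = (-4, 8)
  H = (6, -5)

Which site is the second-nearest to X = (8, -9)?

Squared Euclidean distances:
|XA|² = (8−4)² + (-9−8)² = 16 + 289 = 305
|XB|² = (8−6)² + (-9−(-3))² = 4 + 36 = 40
|XC|² = (8−(-6))² + (-9−(-7))² = 196 + 4 = 200
|XD|² = (8−(-9))² + (-9−0)² = 289 + 81 = 370
|XE|² = (8−(-8))² + (-9−0)² = 256 + 81 = 337
|XF|² = (8−4)² + (-9−(-4))² = 16 + 25 = 41
|XG|² = (8−(-4))² + (-9−8)² = 144 + 289 = 433
|XH|² = (8−6)² + (-9−(-5))² = 4 + 16 = 20
Sorted ascending: H, B, F, … — the second-nearest is B.

B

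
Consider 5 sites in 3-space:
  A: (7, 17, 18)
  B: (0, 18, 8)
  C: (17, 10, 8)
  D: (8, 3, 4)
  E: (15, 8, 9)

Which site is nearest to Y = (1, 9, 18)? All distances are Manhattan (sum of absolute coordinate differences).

d(Y,A) = |1−7| + |9−17| + |18−18| = 6 + 8 + 0 = 14
d(Y,B) = |1−0| + |9−18| + |18−8| = 1 + 9 + 10 = 20
d(Y,C) = |1−17| + |9−10| + |18−8| = 16 + 1 + 10 = 27
d(Y,D) = |1−8| + |9−3| + |18−4| = 7 + 6 + 14 = 27
d(Y,E) = |1−15| + |9−8| + |18−9| = 14 + 1 + 9 = 24
The smallest is to A, so Y lies in the Voronoi region of A.

A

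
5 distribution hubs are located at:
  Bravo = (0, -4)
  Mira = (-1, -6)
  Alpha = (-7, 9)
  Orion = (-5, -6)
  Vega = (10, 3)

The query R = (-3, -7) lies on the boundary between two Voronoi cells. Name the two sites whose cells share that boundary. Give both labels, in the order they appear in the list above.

Squared distances from R to each site:
d²(R, Bravo) = (-3−0)² + (-7−(-4))² = 9 + 9 = 18
d²(R, Mira) = (-3−(-1))² + (-7−(-6))² = 4 + 1 = 5
d²(R, Alpha) = (-3−(-7))² + (-7−9)² = 16 + 256 = 272
d²(R, Orion) = (-3−(-5))² + (-7−(-6))² = 4 + 1 = 5
d²(R, Vega) = (-3−10)² + (-7−3)² = 169 + 100 = 269
R is equidistant from Mira and Orion (both at squared distance 5), and every other site is strictly farther — so R lies on the Mira–Orion Voronoi edge.

Mira and Orion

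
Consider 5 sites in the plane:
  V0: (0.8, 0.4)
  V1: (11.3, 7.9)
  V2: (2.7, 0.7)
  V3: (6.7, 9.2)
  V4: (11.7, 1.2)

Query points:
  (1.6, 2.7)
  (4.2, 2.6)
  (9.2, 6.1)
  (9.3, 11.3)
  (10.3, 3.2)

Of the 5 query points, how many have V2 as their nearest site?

(1.6, 2.7) — d² to each: V0:5.93, V1:121.13, V2:5.21, V3:68.26, V4:104.26 → nearest is V2
(4.2, 2.6) — d² to each: V0:16.4, V1:78.5, V2:5.86, V3:49.81, V4:58.21 → nearest is V2
(9.2, 6.1) — d² to each: V0:103.05, V1:7.65, V2:71.41, V3:15.86, V4:30.26 → nearest is V1
(9.3, 11.3) — d² to each: V0:191.06, V1:15.56, V2:155.92, V3:11.17, V4:107.77 → nearest is V3
(10.3, 3.2) — d² to each: V0:98.09, V1:23.09, V2:64.01, V3:48.96, V4:5.96 → nearest is V4
2 of the 5 points have V2 as nearest.

2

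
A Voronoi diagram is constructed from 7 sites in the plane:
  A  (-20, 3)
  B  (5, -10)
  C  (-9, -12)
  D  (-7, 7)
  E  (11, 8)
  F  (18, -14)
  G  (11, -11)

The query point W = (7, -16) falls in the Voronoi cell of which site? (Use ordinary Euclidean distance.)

Squared Euclidean distances:
|WA|² = 729 + 361 = 1090
|WB|² = 4 + 36 = 40
|WC|² = 256 + 16 = 272
|WD|² = 196 + 529 = 725
|WE|² = 16 + 576 = 592
|WF|² = 121 + 4 = 125
|WG|² = 16 + 25 = 41
B is nearest.

B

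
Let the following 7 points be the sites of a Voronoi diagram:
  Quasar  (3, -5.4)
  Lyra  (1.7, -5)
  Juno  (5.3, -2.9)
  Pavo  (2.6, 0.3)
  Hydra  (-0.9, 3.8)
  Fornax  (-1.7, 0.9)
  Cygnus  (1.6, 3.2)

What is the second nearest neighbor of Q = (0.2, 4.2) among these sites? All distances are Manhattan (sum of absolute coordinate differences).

Cygnus

d(Q, Quasar) = |0.2−3| + |4.2−(-5.4)| = 2.8 + 9.6 = 12.4
d(Q, Lyra) = |0.2−1.7| + |4.2−(-5)| = 1.5 + 9.2 = 10.7
d(Q, Juno) = |0.2−5.3| + |4.2−(-2.9)| = 5.1 + 7.1 = 12.2
d(Q, Pavo) = |0.2−2.6| + |4.2−0.3| = 2.4 + 3.9 = 6.3
d(Q, Hydra) = |0.2−(-0.9)| + |4.2−3.8| = 1.1 + 0.4 = 1.5
d(Q, Fornax) = |0.2−(-1.7)| + |4.2−0.9| = 1.9 + 3.3 = 5.2
d(Q, Cygnus) = |0.2−1.6| + |4.2−3.2| = 1.4 + 1 = 2.4
Sorted ascending: Hydra, Cygnus, Fornax, … — the second-nearest is Cygnus.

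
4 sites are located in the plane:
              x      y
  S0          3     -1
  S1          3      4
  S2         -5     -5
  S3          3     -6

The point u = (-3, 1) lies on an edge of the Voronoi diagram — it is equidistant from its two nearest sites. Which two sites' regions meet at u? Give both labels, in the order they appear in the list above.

Squared distances from u to each site:
|uS0|² = (-3−3)² + (1−(-1))² = 36 + 4 = 40
|uS1|² = (-3−3)² + (1−4)² = 36 + 9 = 45
|uS2|² = (-3−(-5))² + (1−(-5))² = 4 + 36 = 40
|uS3|² = (-3−3)² + (1−(-6))² = 36 + 49 = 85
u is equidistant from S0 and S2 (both at squared distance 40), and every other site is strictly farther — so u lies on the S0–S2 Voronoi edge.

S0 and S2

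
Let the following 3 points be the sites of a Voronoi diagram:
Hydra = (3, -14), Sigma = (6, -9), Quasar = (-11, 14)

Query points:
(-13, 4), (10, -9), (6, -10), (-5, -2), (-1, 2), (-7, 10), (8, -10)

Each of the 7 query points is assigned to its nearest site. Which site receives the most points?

Sigma

(-13, 4) — d² to each: Hydra:580, Sigma:530, Quasar:104 → nearest is Quasar
(10, -9) — d² to each: Hydra:74, Sigma:16, Quasar:970 → nearest is Sigma
(6, -10) — d² to each: Hydra:25, Sigma:1, Quasar:865 → nearest is Sigma
(-5, -2) — d² to each: Hydra:208, Sigma:170, Quasar:292 → nearest is Sigma
(-1, 2) — d² to each: Hydra:272, Sigma:170, Quasar:244 → nearest is Sigma
(-7, 10) — d² to each: Hydra:676, Sigma:530, Quasar:32 → nearest is Quasar
(8, -10) — d² to each: Hydra:41, Sigma:5, Quasar:937 → nearest is Sigma
Tally — Sigma:5, Quasar:2. Sigma captures the most (5).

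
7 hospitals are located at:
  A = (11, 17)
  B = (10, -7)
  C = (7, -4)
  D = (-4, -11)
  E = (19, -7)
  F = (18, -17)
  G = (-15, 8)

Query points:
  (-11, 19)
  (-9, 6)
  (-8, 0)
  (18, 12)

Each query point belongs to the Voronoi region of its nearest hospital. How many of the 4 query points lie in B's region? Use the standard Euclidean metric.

0

(-11, 19) — d² to each: A:488, B:1117, C:853, D:949, E:1576, F:2137, G:137 → nearest is G
(-9, 6) — d² to each: A:521, B:530, C:356, D:314, E:953, F:1258, G:40 → nearest is G
(-8, 0) — d² to each: A:650, B:373, C:241, D:137, E:778, F:965, G:113 → nearest is G
(18, 12) — d² to each: A:74, B:425, C:377, D:1013, E:362, F:841, G:1105 → nearest is A
0 of the 4 points have B as nearest.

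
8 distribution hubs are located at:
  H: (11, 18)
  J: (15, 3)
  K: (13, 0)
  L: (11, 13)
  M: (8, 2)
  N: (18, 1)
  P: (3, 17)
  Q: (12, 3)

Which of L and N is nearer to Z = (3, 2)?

Compare squared distances:
|ZL|² = (3−11)² + (2−13)² = 64 + 121 = 185
|ZN|² = (3−18)² + (2−1)² = 225 + 1 = 226
185 < 226, so L is closer.

L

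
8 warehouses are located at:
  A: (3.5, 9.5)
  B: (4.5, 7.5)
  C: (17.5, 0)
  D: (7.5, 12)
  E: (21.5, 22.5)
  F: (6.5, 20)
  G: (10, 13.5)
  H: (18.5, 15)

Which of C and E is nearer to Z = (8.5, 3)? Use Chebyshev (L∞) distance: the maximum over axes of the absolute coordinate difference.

d(Z,C) = max(9, 3) = 9
d(Z,E) = max(13, 19.5) = 19.5
9 < 19.5, so C is closer.

C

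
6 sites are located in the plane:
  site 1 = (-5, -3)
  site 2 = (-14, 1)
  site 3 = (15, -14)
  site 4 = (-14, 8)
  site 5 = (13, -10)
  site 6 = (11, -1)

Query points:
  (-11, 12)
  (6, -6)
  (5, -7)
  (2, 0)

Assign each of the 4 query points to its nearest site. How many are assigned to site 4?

(-11, 12) — d² to each: site 1:261, site 2:130, site 3:1352, site 4:25, site 5:1060, site 6:653 → nearest is site 4
(6, -6) — d² to each: site 1:130, site 2:449, site 3:145, site 4:596, site 5:65, site 6:50 → nearest is site 6
(5, -7) — d² to each: site 1:116, site 2:425, site 3:149, site 4:586, site 5:73, site 6:72 → nearest is site 6
(2, 0) — d² to each: site 1:58, site 2:257, site 3:365, site 4:320, site 5:221, site 6:82 → nearest is site 1
1 of the 4 points has site 4 as nearest.

1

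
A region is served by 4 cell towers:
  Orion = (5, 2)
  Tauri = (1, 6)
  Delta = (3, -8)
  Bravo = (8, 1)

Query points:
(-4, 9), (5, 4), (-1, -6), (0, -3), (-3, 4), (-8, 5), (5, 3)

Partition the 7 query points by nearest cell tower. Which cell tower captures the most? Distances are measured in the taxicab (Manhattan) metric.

(-4, 9) — d to each: Orion:16, Tauri:8, Delta:24, Bravo:20 → nearest is Tauri
(5, 4) — d to each: Orion:2, Tauri:6, Delta:14, Bravo:6 → nearest is Orion
(-1, -6) — d to each: Orion:14, Tauri:14, Delta:6, Bravo:16 → nearest is Delta
(0, -3) — d to each: Orion:10, Tauri:10, Delta:8, Bravo:12 → nearest is Delta
(-3, 4) — d to each: Orion:10, Tauri:6, Delta:18, Bravo:14 → nearest is Tauri
(-8, 5) — d to each: Orion:16, Tauri:10, Delta:24, Bravo:20 → nearest is Tauri
(5, 3) — d to each: Orion:1, Tauri:7, Delta:13, Bravo:5 → nearest is Orion
Tally — Orion:2, Tauri:3, Delta:2. Tauri captures the most (3).

Tauri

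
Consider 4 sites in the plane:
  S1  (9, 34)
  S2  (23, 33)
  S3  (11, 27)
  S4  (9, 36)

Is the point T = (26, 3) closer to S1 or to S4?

S1

Compare squared distances:
|TS1|² = (26−9)² + (3−34)² = 289 + 961 = 1250
|TS4|² = (26−9)² + (3−36)² = 289 + 1089 = 1378
1250 < 1378, so S1 is closer.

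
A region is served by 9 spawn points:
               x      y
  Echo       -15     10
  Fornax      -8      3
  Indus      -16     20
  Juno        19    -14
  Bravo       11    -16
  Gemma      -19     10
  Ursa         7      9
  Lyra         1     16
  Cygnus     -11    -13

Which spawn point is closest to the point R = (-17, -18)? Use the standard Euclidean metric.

Since √ is increasing, it suffices to compare squared distances:
d²(R, Echo) = 4 + 784 = 788
d²(R, Fornax) = 81 + 441 = 522
d²(R, Indus) = 1 + 1444 = 1445
d²(R, Juno) = 1296 + 16 = 1312
d²(R, Bravo) = 784 + 4 = 788
d²(R, Gemma) = 4 + 784 = 788
d²(R, Ursa) = 576 + 729 = 1305
d²(R, Lyra) = 324 + 1156 = 1480
d²(R, Cygnus) = 36 + 25 = 61
The smallest is to Cygnus, so R lies in the Voronoi region of Cygnus.

Cygnus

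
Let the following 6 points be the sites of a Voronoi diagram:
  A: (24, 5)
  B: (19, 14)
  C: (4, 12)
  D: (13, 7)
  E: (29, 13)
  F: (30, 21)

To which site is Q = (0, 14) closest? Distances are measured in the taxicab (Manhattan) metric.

d(Q,A) = |0−24| + |14−5| = 24 + 9 = 33
d(Q,B) = |0−19| + |14−14| = 19 + 0 = 19
d(Q,C) = |0−4| + |14−12| = 4 + 2 = 6
d(Q,D) = |0−13| + |14−7| = 13 + 7 = 20
d(Q,E) = |0−29| + |14−13| = 29 + 1 = 30
d(Q,F) = |0−30| + |14−21| = 30 + 7 = 37
The smallest is to C, so Q lies in the Voronoi region of C.

C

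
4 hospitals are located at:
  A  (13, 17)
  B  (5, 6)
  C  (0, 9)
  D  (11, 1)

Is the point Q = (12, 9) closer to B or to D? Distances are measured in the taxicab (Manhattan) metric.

D

d(Q,B) = |12−5| + |9−6| = 7 + 3 = 10
d(Q,D) = |12−11| + |9−1| = 1 + 8 = 9
10 > 9, so D is closer.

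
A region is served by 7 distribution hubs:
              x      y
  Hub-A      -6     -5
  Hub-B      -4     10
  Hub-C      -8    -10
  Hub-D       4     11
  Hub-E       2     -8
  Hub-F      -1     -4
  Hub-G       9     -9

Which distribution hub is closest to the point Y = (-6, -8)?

Since √ is increasing, it suffices to compare squared distances:
d²(Y, Hub-A) = 0 + 9 = 9
d²(Y, Hub-B) = 4 + 324 = 328
d²(Y, Hub-C) = 4 + 4 = 8
d²(Y, Hub-D) = 100 + 361 = 461
d²(Y, Hub-E) = 64 + 0 = 64
d²(Y, Hub-F) = 25 + 16 = 41
d²(Y, Hub-G) = 225 + 1 = 226
Hub-C is nearest.

Hub-C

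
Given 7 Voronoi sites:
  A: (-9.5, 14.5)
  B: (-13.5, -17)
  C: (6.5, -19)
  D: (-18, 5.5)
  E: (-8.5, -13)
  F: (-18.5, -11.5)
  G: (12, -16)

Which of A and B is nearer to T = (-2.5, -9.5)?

Compare squared distances:
|TA|² = (-2.5−(-9.5))² + (-9.5−14.5)² = 49 + 576 = 625
|TB|² = (-2.5−(-13.5))² + (-9.5−(-17))² = 121 + 56.25 = 177.25
625 > 177.25, so B is closer.

B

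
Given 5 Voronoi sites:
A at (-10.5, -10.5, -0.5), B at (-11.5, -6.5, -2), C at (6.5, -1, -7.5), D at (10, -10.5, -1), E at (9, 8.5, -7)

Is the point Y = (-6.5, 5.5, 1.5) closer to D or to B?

Compare squared distances:
|YD|² = (-6.5−10)² + (5.5−(-10.5))² + (1.5−(-1))² = 272.25 + 256 + 6.25 = 534.5
|YB|² = (-6.5−(-11.5))² + (5.5−(-6.5))² + (1.5−(-2))² = 25 + 144 + 12.25 = 181.25
534.5 > 181.25, so B is closer.

B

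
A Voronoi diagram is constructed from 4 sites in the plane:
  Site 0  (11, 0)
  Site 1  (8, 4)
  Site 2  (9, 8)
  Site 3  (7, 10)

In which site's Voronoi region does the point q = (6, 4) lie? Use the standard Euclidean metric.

Site 1

Compare squared distances (the ordering matches that of the actual distances):
d²(q, Site 0) = (6−11)² + (4−0)² = 25 + 16 = 41
d²(q, Site 1) = (6−8)² + (4−4)² = 4 + 0 = 4
d²(q, Site 2) = (6−9)² + (4−8)² = 9 + 16 = 25
d²(q, Site 3) = (6−7)² + (4−10)² = 1 + 36 = 37
Site 1 is nearest.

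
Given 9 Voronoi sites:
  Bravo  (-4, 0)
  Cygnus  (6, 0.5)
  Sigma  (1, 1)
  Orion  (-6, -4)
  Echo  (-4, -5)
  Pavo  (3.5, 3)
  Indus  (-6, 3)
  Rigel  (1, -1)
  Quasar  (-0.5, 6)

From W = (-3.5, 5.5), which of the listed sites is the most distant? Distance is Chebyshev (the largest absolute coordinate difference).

d(W, Bravo) = max(0.5, 5.5) = 5.5
d(W, Cygnus) = max(9.5, 5) = 9.5
d(W, Sigma) = max(4.5, 4.5) = 4.5
d(W, Orion) = max(2.5, 9.5) = 9.5
d(W, Echo) = max(0.5, 10.5) = 10.5
d(W, Pavo) = max(7, 2.5) = 7
d(W, Indus) = max(2.5, 2.5) = 2.5
d(W, Rigel) = max(4.5, 6.5) = 6.5
d(W, Quasar) = max(3, 0.5) = 3
The largest is to Echo.

Echo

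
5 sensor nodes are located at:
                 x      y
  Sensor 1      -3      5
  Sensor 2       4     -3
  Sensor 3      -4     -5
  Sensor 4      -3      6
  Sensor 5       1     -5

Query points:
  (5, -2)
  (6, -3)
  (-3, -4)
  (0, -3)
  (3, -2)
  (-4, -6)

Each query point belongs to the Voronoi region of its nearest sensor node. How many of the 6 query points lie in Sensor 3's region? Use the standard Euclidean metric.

(5, -2) — d² to each: Sensor 1:113, Sensor 2:2, Sensor 3:90, Sensor 4:128, Sensor 5:25 → nearest is Sensor 2
(6, -3) — d² to each: Sensor 1:145, Sensor 2:4, Sensor 3:104, Sensor 4:162, Sensor 5:29 → nearest is Sensor 2
(-3, -4) — d² to each: Sensor 1:81, Sensor 2:50, Sensor 3:2, Sensor 4:100, Sensor 5:17 → nearest is Sensor 3
(0, -3) — d² to each: Sensor 1:73, Sensor 2:16, Sensor 3:20, Sensor 4:90, Sensor 5:5 → nearest is Sensor 5
(3, -2) — d² to each: Sensor 1:85, Sensor 2:2, Sensor 3:58, Sensor 4:100, Sensor 5:13 → nearest is Sensor 2
(-4, -6) — d² to each: Sensor 1:122, Sensor 2:73, Sensor 3:1, Sensor 4:145, Sensor 5:26 → nearest is Sensor 3
2 of the 6 points have Sensor 3 as nearest.

2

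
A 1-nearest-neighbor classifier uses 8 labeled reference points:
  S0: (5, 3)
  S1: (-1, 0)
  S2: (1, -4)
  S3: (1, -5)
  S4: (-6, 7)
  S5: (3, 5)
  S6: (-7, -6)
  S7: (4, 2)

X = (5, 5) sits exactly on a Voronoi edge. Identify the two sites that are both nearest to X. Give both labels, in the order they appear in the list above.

S0 and S5

Squared distances from X to each site:
|XS0|² = (5−5)² + (5−3)² = 0 + 4 = 4
|XS1|² = (5−(-1))² + (5−0)² = 36 + 25 = 61
|XS2|² = (5−1)² + (5−(-4))² = 16 + 81 = 97
|XS3|² = (5−1)² + (5−(-5))² = 16 + 100 = 116
|XS4|² = (5−(-6))² + (5−7)² = 121 + 4 = 125
|XS5|² = (5−3)² + (5−5)² = 4 + 0 = 4
|XS6|² = (5−(-7))² + (5−(-6))² = 144 + 121 = 265
|XS7|² = (5−4)² + (5−2)² = 1 + 9 = 10
X is equidistant from S0 and S5 (both at squared distance 4), and every other site is strictly farther — so X lies on the S0–S5 Voronoi edge.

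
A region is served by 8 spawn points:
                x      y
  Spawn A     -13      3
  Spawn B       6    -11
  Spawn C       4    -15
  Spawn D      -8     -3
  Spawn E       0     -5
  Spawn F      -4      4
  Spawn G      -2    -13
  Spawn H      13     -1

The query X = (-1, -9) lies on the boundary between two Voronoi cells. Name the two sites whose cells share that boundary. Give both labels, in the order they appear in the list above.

Spawn E and Spawn G

Squared distances from X to each site:
d²(X, Spawn A) = (-1−(-13))² + (-9−3)² = 144 + 144 = 288
d²(X, Spawn B) = (-1−6)² + (-9−(-11))² = 49 + 4 = 53
d²(X, Spawn C) = (-1−4)² + (-9−(-15))² = 25 + 36 = 61
d²(X, Spawn D) = (-1−(-8))² + (-9−(-3))² = 49 + 36 = 85
d²(X, Spawn E) = (-1−0)² + (-9−(-5))² = 1 + 16 = 17
d²(X, Spawn F) = (-1−(-4))² + (-9−4)² = 9 + 169 = 178
d²(X, Spawn G) = (-1−(-2))² + (-9−(-13))² = 1 + 16 = 17
d²(X, Spawn H) = (-1−13)² + (-9−(-1))² = 196 + 64 = 260
X is equidistant from Spawn E and Spawn G (both at squared distance 17), and every other site is strictly farther — so X lies on the Spawn E–Spawn G Voronoi edge.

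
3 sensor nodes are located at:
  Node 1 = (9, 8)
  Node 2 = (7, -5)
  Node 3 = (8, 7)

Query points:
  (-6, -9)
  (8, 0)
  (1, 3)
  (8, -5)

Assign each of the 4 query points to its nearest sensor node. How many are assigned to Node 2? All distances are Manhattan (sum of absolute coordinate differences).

(-6, -9) — d to each: Node 1:32, Node 2:17, Node 3:30 → nearest is Node 2
(8, 0) — d to each: Node 1:9, Node 2:6, Node 3:7 → nearest is Node 2
(1, 3) — d to each: Node 1:13, Node 2:14, Node 3:11 → nearest is Node 3
(8, -5) — d to each: Node 1:14, Node 2:1, Node 3:12 → nearest is Node 2
3 of the 4 points have Node 2 as nearest.

3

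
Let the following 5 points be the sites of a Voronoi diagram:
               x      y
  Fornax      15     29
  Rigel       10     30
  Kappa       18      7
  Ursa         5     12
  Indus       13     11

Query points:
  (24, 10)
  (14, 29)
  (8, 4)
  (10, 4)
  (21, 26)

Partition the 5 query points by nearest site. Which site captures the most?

(24, 10) — d² to each: Fornax:442, Rigel:596, Kappa:45, Ursa:365, Indus:122 → nearest is Kappa
(14, 29) — d² to each: Fornax:1, Rigel:17, Kappa:500, Ursa:370, Indus:325 → nearest is Fornax
(8, 4) — d² to each: Fornax:674, Rigel:680, Kappa:109, Ursa:73, Indus:74 → nearest is Ursa
(10, 4) — d² to each: Fornax:650, Rigel:676, Kappa:73, Ursa:89, Indus:58 → nearest is Indus
(21, 26) — d² to each: Fornax:45, Rigel:137, Kappa:370, Ursa:452, Indus:289 → nearest is Fornax
Tally — Fornax:2, Kappa:1, Ursa:1, Indus:1. Fornax captures the most (2).

Fornax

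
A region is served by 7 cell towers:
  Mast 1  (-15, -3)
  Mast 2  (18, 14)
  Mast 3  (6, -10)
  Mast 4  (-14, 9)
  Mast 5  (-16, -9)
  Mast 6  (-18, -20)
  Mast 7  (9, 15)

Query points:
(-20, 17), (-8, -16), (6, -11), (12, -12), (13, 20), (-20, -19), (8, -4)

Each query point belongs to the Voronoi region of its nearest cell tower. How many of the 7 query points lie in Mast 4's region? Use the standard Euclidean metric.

1

(-20, 17) — d² to each: Mast 1:425, Mast 2:1453, Mast 3:1405, Mast 4:100, Mast 5:692, Mast 6:1373, Mast 7:845 → nearest is Mast 4
(-8, -16) — d² to each: Mast 1:218, Mast 2:1576, Mast 3:232, Mast 4:661, Mast 5:113, Mast 6:116, Mast 7:1250 → nearest is Mast 5
(6, -11) — d² to each: Mast 1:505, Mast 2:769, Mast 3:1, Mast 4:800, Mast 5:488, Mast 6:657, Mast 7:685 → nearest is Mast 3
(12, -12) — d² to each: Mast 1:810, Mast 2:712, Mast 3:40, Mast 4:1117, Mast 5:793, Mast 6:964, Mast 7:738 → nearest is Mast 3
(13, 20) — d² to each: Mast 1:1313, Mast 2:61, Mast 3:949, Mast 4:850, Mast 5:1682, Mast 6:2561, Mast 7:41 → nearest is Mast 7
(-20, -19) — d² to each: Mast 1:281, Mast 2:2533, Mast 3:757, Mast 4:820, Mast 5:116, Mast 6:5, Mast 7:1997 → nearest is Mast 6
(8, -4) — d² to each: Mast 1:530, Mast 2:424, Mast 3:40, Mast 4:653, Mast 5:601, Mast 6:932, Mast 7:362 → nearest is Mast 3
1 of the 7 points has Mast 4 as nearest.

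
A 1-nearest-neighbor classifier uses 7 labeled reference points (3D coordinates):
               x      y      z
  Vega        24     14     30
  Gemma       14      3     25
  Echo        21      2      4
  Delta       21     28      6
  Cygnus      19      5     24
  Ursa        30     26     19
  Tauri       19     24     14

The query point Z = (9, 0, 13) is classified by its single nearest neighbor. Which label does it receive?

Gemma

Since √ is increasing, it suffices to compare squared distances:
d²(Z, Vega) = (9−24)² + (0−14)² + (13−30)² = 225 + 196 + 289 = 710
d²(Z, Gemma) = (9−14)² + (0−3)² + (13−25)² = 25 + 9 + 144 = 178
d²(Z, Echo) = (9−21)² + (0−2)² + (13−4)² = 144 + 4 + 81 = 229
d²(Z, Delta) = (9−21)² + (0−28)² + (13−6)² = 144 + 784 + 49 = 977
d²(Z, Cygnus) = (9−19)² + (0−5)² + (13−24)² = 100 + 25 + 121 = 246
d²(Z, Ursa) = (9−30)² + (0−26)² + (13−19)² = 441 + 676 + 36 = 1153
d²(Z, Tauri) = (9−19)² + (0−24)² + (13−14)² = 100 + 576 + 1 = 677
The smallest is to Gemma, so Z lies in the Voronoi region of Gemma.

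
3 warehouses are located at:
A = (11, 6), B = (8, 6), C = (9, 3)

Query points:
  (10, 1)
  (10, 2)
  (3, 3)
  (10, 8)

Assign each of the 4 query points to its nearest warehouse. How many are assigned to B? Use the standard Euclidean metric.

(10, 1) — d² to each: A:26, B:29, C:5 → nearest is C
(10, 2) — d² to each: A:17, B:20, C:2 → nearest is C
(3, 3) — d² to each: A:73, B:34, C:36 → nearest is B
(10, 8) — d² to each: A:5, B:8, C:26 → nearest is A
1 of the 4 points has B as nearest.

1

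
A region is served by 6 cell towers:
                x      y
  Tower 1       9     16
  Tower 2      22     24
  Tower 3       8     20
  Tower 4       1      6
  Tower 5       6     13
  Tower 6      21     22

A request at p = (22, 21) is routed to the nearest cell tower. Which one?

Tower 6

Squared Euclidean distances:
d²(p, Tower 1) = (22−9)² + (21−16)² = 169 + 25 = 194
d²(p, Tower 2) = (22−22)² + (21−24)² = 0 + 9 = 9
d²(p, Tower 3) = (22−8)² + (21−20)² = 196 + 1 = 197
d²(p, Tower 4) = (22−1)² + (21−6)² = 441 + 225 = 666
d²(p, Tower 5) = (22−6)² + (21−13)² = 256 + 64 = 320
d²(p, Tower 6) = (22−21)² + (21−22)² = 1 + 1 = 2
Tower 6 is nearest.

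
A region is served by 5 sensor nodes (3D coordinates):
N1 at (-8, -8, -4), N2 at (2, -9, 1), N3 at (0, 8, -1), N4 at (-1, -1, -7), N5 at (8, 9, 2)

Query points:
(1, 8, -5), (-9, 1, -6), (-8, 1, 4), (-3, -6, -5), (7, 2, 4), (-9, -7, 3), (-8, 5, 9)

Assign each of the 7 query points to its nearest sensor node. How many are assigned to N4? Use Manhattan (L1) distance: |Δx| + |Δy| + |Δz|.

1

(1, 8, -5) — d to each: N1:26, N2:24, N3:5, N4:13, N5:15 → nearest is N3
(-9, 1, -6) — d to each: N1:12, N2:28, N3:21, N4:11, N5:33 → nearest is N4
(-8, 1, 4) — d to each: N1:17, N2:23, N3:20, N4:20, N5:26 → nearest is N1
(-3, -6, -5) — d to each: N1:8, N2:14, N3:21, N4:9, N5:33 → nearest is N1
(7, 2, 4) — d to each: N1:33, N2:19, N3:18, N4:22, N5:10 → nearest is N5
(-9, -7, 3) — d to each: N1:9, N2:15, N3:28, N4:24, N5:34 → nearest is N1
(-8, 5, 9) — d to each: N1:26, N2:32, N3:21, N4:29, N5:27 → nearest is N3
1 of the 7 points has N4 as nearest.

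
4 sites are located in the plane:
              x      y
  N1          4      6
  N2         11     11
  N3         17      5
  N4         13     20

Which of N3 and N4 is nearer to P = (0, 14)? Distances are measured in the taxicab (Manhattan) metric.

d(P,N3) = |0−17| + |14−5| = 17 + 9 = 26
d(P,N4) = |0−13| + |14−20| = 13 + 6 = 19
26 > 19, so N4 is closer.

N4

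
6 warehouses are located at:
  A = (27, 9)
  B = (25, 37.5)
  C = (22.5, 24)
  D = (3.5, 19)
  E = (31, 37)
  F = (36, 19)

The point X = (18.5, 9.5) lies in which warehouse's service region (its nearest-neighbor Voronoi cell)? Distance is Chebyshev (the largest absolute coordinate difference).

A

d(X,A) = max(8.5, 0.5) = 8.5
d(X,B) = max(6.5, 28) = 28
d(X,C) = max(4, 14.5) = 14.5
d(X,D) = max(15, 9.5) = 15
d(X,E) = max(12.5, 27.5) = 27.5
d(X,F) = max(17.5, 9.5) = 17.5
A is nearest.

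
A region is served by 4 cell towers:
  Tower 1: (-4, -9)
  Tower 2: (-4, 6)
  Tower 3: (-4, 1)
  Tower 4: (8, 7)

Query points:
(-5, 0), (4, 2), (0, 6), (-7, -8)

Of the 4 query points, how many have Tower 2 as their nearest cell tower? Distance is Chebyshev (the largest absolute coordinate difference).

1

(-5, 0) — d to each: Tower 1:9, Tower 2:6, Tower 3:1, Tower 4:13 → nearest is Tower 3
(4, 2) — d to each: Tower 1:11, Tower 2:8, Tower 3:8, Tower 4:5 → nearest is Tower 4
(0, 6) — d to each: Tower 1:15, Tower 2:4, Tower 3:5, Tower 4:8 → nearest is Tower 2
(-7, -8) — d to each: Tower 1:3, Tower 2:14, Tower 3:9, Tower 4:15 → nearest is Tower 1
1 of the 4 points has Tower 2 as nearest.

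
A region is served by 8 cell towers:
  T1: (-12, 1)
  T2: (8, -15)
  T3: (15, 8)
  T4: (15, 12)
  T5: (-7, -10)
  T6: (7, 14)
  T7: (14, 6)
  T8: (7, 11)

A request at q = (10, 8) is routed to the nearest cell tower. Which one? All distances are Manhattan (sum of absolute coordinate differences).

T3

d(q,T1) = |10−(-12)| + |8−1| = 22 + 7 = 29
d(q,T2) = |10−8| + |8−(-15)| = 2 + 23 = 25
d(q,T3) = |10−15| + |8−8| = 5 + 0 = 5
d(q,T4) = |10−15| + |8−12| = 5 + 4 = 9
d(q,T5) = |10−(-7)| + |8−(-10)| = 17 + 18 = 35
d(q,T6) = |10−7| + |8−14| = 3 + 6 = 9
d(q,T7) = |10−14| + |8−6| = 4 + 2 = 6
d(q,T8) = |10−7| + |8−11| = 3 + 3 = 6
T3 is nearest.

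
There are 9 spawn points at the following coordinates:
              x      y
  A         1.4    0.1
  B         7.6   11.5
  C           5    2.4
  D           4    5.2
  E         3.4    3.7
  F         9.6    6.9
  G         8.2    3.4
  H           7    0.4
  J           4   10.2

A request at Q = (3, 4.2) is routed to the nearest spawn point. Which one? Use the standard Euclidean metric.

E

Compare squared distances (the ordering matches that of the actual distances):
|QA|² = (3−1.4)² + (4.2−0.1)² = 2.56 + 16.81 = 19.37
|QB|² = (3−7.6)² + (4.2−11.5)² = 21.16 + 53.29 = 74.45
|QC|² = (3−5)² + (4.2−2.4)² = 4 + 3.24 = 7.24
|QD|² = (3−4)² + (4.2−5.2)² = 1 + 1 = 2
|QE|² = (3−3.4)² + (4.2−3.7)² = 0.16 + 0.25 = 0.41
|QF|² = (3−9.6)² + (4.2−6.9)² = 43.56 + 7.29 = 50.85
|QG|² = (3−8.2)² + (4.2−3.4)² = 27.04 + 0.64 = 27.68
|QH|² = (3−7)² + (4.2−0.4)² = 16 + 14.44 = 30.44
|QJ|² = (3−4)² + (4.2−10.2)² = 1 + 36 = 37
The smallest is to E, so Q lies in the Voronoi region of E.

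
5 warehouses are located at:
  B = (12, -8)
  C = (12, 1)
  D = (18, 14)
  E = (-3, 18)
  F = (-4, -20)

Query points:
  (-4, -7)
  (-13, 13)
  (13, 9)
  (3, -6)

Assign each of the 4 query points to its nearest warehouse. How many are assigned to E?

(-4, -7) — d² to each: B:257, C:320, D:925, E:626, F:169 → nearest is F
(-13, 13) — d² to each: B:1066, C:769, D:962, E:125, F:1170 → nearest is E
(13, 9) — d² to each: B:290, C:65, D:50, E:337, F:1130 → nearest is D
(3, -6) — d² to each: B:85, C:130, D:625, E:612, F:245 → nearest is B
1 of the 4 points has E as nearest.

1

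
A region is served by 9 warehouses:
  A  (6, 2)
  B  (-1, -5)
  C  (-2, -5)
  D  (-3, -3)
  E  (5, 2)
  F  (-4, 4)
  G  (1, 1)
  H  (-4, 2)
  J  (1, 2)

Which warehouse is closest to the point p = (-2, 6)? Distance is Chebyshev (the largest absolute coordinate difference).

F

d(p,A) = max(8, 4) = 8
d(p,B) = max(1, 11) = 11
d(p,C) = max(0, 11) = 11
d(p,D) = max(1, 9) = 9
d(p,E) = max(7, 4) = 7
d(p,F) = max(2, 2) = 2
d(p,G) = max(3, 5) = 5
d(p,H) = max(2, 4) = 4
d(p,J) = max(3, 4) = 4
The smallest is to F, so p lies in the Voronoi region of F.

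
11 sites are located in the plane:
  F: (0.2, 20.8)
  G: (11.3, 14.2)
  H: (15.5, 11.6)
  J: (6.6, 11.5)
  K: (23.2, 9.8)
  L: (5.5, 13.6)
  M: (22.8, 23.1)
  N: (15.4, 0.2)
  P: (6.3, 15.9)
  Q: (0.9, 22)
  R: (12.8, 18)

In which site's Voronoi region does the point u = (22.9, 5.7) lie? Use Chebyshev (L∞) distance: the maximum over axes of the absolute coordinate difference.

K

d(u,F) = max(22.7, 15.1) = 22.7
d(u,G) = max(11.6, 8.5) = 11.6
d(u,H) = max(7.4, 5.9) = 7.4
d(u,J) = max(16.3, 5.8) = 16.3
d(u,K) = max(0.3, 4.1) = 4.1
d(u,L) = max(17.4, 7.9) = 17.4
d(u,M) = max(0.1, 17.4) = 17.4
d(u,N) = max(7.5, 5.5) = 7.5
d(u,P) = max(16.6, 10.2) = 16.6
d(u,Q) = max(22, 16.3) = 22
d(u,R) = max(10.1, 12.3) = 12.3
The smallest is to K, so u lies in the Voronoi region of K.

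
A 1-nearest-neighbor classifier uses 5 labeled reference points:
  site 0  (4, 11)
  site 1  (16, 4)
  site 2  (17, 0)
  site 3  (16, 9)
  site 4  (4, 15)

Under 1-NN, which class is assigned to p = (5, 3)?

site 0

Since √ is increasing, it suffices to compare squared distances:
d²(p, site 0) = (5−4)² + (3−11)² = 1 + 64 = 65
d²(p, site 1) = (5−16)² + (3−4)² = 121 + 1 = 122
d²(p, site 2) = (5−17)² + (3−0)² = 144 + 9 = 153
d²(p, site 3) = (5−16)² + (3−9)² = 121 + 36 = 157
d²(p, site 4) = (5−4)² + (3−15)² = 1 + 144 = 145
Minimum is at site 0.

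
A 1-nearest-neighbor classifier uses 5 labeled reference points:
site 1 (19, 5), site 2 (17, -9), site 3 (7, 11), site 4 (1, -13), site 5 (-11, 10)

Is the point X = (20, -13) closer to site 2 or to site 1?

site 2

Compare squared distances:
d²(X, site 2) = (20−17)² + (-13−(-9))² = 9 + 16 = 25
d²(X, site 1) = (20−19)² + (-13−5)² = 1 + 324 = 325
25 < 325, so site 2 is closer.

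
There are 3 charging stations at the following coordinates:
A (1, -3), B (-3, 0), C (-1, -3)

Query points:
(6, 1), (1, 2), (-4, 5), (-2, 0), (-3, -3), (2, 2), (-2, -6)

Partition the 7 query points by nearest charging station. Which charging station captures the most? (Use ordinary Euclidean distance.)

(6, 1) — d² to each: A:41, B:82, C:65 → nearest is A
(1, 2) — d² to each: A:25, B:20, C:29 → nearest is B
(-4, 5) — d² to each: A:89, B:26, C:73 → nearest is B
(-2, 0) — d² to each: A:18, B:1, C:10 → nearest is B
(-3, -3) — d² to each: A:16, B:9, C:4 → nearest is C
(2, 2) — d² to each: A:26, B:29, C:34 → nearest is A
(-2, -6) — d² to each: A:18, B:37, C:10 → nearest is C
Tally — A:2, B:3, C:2. B captures the most (3).

B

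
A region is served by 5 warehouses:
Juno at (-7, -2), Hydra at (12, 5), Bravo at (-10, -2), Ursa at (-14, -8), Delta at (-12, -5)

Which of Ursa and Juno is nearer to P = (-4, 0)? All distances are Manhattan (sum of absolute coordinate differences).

d(P, Ursa) = |-4−(-14)| + |0−(-8)| = 10 + 8 = 18
d(P, Juno) = |-4−(-7)| + |0−(-2)| = 3 + 2 = 5
18 > 5, so Juno is closer.

Juno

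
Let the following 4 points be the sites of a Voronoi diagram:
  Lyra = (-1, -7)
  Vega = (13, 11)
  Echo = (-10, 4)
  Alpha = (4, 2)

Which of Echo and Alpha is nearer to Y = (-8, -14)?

Echo

Compare squared distances:
d²(Y, Echo) = (-8−(-10))² + (-14−4)² = 4 + 324 = 328
d²(Y, Alpha) = (-8−4)² + (-14−2)² = 144 + 256 = 400
328 < 400, so Echo is closer.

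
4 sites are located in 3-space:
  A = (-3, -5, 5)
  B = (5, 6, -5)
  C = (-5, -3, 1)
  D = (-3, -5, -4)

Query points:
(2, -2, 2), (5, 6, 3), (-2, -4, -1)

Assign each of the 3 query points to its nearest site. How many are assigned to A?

1

(2, -2, 2) — d² to each: A:43, B:122, C:51, D:70 → nearest is A
(5, 6, 3) — d² to each: A:189, B:64, C:185, D:234 → nearest is B
(-2, -4, -1) — d² to each: A:38, B:165, C:14, D:11 → nearest is D
1 of the 3 points has A as nearest.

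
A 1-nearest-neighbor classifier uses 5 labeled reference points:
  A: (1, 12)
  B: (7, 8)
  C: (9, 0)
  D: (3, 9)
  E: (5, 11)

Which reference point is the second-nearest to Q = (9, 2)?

Squared Euclidean distances:
|QA|² = 64 + 100 = 164
|QB|² = 4 + 36 = 40
|QC|² = 0 + 4 = 4
|QD|² = 36 + 49 = 85
|QE|² = 16 + 81 = 97
Sorted ascending: C, B, D, … — the second-nearest is B.

B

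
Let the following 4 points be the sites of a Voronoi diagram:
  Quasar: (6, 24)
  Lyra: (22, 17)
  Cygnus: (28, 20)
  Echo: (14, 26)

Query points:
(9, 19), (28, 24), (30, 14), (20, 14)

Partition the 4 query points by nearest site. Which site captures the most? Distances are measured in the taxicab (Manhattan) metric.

(9, 19) — d to each: Quasar:8, Lyra:15, Cygnus:20, Echo:12 → nearest is Quasar
(28, 24) — d to each: Quasar:22, Lyra:13, Cygnus:4, Echo:16 → nearest is Cygnus
(30, 14) — d to each: Quasar:34, Lyra:11, Cygnus:8, Echo:28 → nearest is Cygnus
(20, 14) — d to each: Quasar:24, Lyra:5, Cygnus:14, Echo:18 → nearest is Lyra
Tally — Quasar:1, Lyra:1, Cygnus:2. Cygnus captures the most (2).

Cygnus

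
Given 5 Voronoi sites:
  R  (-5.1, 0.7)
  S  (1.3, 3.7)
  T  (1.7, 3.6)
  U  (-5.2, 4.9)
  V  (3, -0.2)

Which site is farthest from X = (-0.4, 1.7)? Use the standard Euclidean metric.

U

Since √ is increasing, it suffices to compare squared distances:
|XR|² = (-0.4−(-5.1))² + (1.7−0.7)² = 22.09 + 1 = 23.09
|XS|² = (-0.4−1.3)² + (1.7−3.7)² = 2.89 + 4 = 6.89
|XT|² = (-0.4−1.7)² + (1.7−3.6)² = 4.41 + 3.61 = 8.02
|XU|² = (-0.4−(-5.2))² + (1.7−4.9)² = 23.04 + 10.24 = 33.28
|XV|² = (-0.4−3)² + (1.7−(-0.2))² = 11.56 + 3.61 = 15.17
The largest is to U.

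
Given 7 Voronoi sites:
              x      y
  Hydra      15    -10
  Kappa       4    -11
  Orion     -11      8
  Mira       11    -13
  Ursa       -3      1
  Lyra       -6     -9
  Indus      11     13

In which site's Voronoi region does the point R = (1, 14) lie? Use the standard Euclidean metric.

Compare squared distances (the ordering matches that of the actual distances):
d²(R, Hydra) = (1−15)² + (14−(-10))² = 196 + 576 = 772
d²(R, Kappa) = (1−4)² + (14−(-11))² = 9 + 625 = 634
d²(R, Orion) = (1−(-11))² + (14−8)² = 144 + 36 = 180
d²(R, Mira) = (1−11)² + (14−(-13))² = 100 + 729 = 829
d²(R, Ursa) = (1−(-3))² + (14−1)² = 16 + 169 = 185
d²(R, Lyra) = (1−(-6))² + (14−(-9))² = 49 + 529 = 578
d²(R, Indus) = (1−11)² + (14−13)² = 100 + 1 = 101
Indus is nearest.

Indus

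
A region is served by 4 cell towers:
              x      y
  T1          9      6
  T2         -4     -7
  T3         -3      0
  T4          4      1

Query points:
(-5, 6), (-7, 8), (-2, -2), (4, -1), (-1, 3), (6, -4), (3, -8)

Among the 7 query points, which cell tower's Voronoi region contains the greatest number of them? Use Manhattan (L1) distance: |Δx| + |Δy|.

(-5, 6) — d to each: T1:14, T2:14, T3:8, T4:14 → nearest is T3
(-7, 8) — d to each: T1:18, T2:18, T3:12, T4:18 → nearest is T3
(-2, -2) — d to each: T1:19, T2:7, T3:3, T4:9 → nearest is T3
(4, -1) — d to each: T1:12, T2:14, T3:8, T4:2 → nearest is T4
(-1, 3) — d to each: T1:13, T2:13, T3:5, T4:7 → nearest is T3
(6, -4) — d to each: T1:13, T2:13, T3:13, T4:7 → nearest is T4
(3, -8) — d to each: T1:20, T2:8, T3:14, T4:10 → nearest is T2
Tally — T2:1, T3:4, T4:2. T3 captures the most (4).

T3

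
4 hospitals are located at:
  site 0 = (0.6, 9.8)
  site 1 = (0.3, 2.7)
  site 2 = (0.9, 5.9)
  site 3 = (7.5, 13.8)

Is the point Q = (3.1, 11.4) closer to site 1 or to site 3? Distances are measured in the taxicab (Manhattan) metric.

d(Q, site 1) = |3.1−0.3| + |11.4−2.7| = 2.8 + 8.7 = 11.5
d(Q, site 3) = |3.1−7.5| + |11.4−13.8| = 4.4 + 2.4 = 6.8
11.5 > 6.8, so site 3 is closer.

site 3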